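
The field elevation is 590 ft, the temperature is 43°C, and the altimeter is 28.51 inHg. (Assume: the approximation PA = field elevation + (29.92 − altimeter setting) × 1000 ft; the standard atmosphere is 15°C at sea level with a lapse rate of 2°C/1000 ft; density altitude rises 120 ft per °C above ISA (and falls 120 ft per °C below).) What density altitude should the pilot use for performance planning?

5840 ft

Pressure altitude = 590 + (29.92 − 28.51) × 1000 = 590 + (+1410) = 2000 ft.
ISA temperature at 2000 ft = 15 − 2 × (2000/1000) = 11°C.
ISA deviation = 43 − 11 = +32°C.
Density altitude = 2000 + 120 × (32) = 5840 ft.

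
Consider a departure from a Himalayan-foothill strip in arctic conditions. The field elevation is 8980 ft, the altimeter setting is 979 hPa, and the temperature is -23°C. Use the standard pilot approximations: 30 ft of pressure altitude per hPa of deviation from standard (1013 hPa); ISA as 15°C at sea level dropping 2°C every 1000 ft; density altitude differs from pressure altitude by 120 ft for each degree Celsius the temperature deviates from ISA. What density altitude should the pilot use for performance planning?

Pressure altitude = 8980 + (1013 − 979) × 30 = 8980 + (+1020) = 10000 ft.
ISA temperature at 10000 ft = 15 − 2 × (10000/1000) = -5°C.
ISA deviation = -23 − (-5) = -18°C.
Density altitude = 10000 + 120 × (-18) = 7840 ft.

7840 ft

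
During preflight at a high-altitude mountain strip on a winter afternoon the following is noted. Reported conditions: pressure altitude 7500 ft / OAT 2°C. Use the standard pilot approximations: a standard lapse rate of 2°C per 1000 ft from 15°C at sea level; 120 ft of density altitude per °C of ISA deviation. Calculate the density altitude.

ISA temperature at 7500 ft = 15 − 2 × (7500/1000) = 0°C.
ISA deviation = 2 − 0 = +2°C.
Density altitude = 7500 + 120 × (2) = 7500 + (+240) = 7740 ft.

7740 ft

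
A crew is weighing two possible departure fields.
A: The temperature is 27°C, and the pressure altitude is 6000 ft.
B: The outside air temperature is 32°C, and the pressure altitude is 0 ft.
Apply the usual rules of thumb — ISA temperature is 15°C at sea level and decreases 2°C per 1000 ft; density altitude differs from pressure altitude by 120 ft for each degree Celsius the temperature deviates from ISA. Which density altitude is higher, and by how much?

A by 6840 ft

A: ISA temp = 3°C, deviation +24°C, DA = 6000 + 120 × 24 = 8880 ft.
B: ISA temp = 15°C, deviation +17°C, DA = 0 + 120 × 17 = 2040 ft.
A is higher by 8880 − 2040 = 6840 ft.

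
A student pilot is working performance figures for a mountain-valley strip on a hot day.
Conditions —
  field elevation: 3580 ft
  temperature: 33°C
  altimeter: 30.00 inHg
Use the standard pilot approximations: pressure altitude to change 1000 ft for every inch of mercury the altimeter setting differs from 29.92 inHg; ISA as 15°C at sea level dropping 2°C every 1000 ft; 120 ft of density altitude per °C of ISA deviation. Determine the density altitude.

Pressure altitude = 3580 + (29.92 − 30.00) × 1000 = 3580 + (-80) = 3500 ft.
ISA temperature at 3500 ft = 15 − 2 × (3500/1000) = 8°C.
ISA deviation = 33 − 8 = +25°C.
Density altitude = 3500 + 120 × (25) = 6500 ft.

6500 ft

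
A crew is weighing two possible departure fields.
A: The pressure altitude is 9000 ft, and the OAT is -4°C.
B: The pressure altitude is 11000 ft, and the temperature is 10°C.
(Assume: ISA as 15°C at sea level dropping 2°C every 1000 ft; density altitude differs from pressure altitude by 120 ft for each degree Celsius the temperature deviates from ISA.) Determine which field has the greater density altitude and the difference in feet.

A: ISA temp = -3°C, deviation -1°C, DA = 9000 + 120 × (-1) = 8880 ft.
B: ISA temp = -7°C, deviation +17°C, DA = 11000 + 120 × 17 = 13040 ft.
B is higher by 13040 − 8880 = 4160 ft.

B by 4160 ft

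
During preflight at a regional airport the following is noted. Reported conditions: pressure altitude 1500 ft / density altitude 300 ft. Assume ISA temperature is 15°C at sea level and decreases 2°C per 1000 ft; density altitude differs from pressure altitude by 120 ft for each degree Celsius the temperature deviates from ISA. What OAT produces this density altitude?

2°C

Density altitude − pressure altitude = 300 − 1500 = -1200 ft.
At 120 ft/°C that is an ISA deviation of -1200/120 = -10°C.
ISA temperature at 1500 ft = 15 − 2 × (1500/1000) = 12°C.
OAT = ISA + deviation = 12 + (-10) = 2°C.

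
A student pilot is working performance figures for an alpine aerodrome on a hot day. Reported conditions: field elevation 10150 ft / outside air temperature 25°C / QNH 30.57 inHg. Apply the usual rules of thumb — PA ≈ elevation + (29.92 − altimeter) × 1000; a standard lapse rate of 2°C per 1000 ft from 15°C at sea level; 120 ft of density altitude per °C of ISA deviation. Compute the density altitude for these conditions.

12980 ft

Pressure altitude = 10150 + (29.92 − 30.57) × 1000 = 10150 + (-650) = 9500 ft.
ISA temperature at 9500 ft = 15 − 2 × (9500/1000) = -4°C.
ISA deviation = 25 − (-4) = +29°C.
Density altitude = 9500 + 120 × (29) = 12980 ft.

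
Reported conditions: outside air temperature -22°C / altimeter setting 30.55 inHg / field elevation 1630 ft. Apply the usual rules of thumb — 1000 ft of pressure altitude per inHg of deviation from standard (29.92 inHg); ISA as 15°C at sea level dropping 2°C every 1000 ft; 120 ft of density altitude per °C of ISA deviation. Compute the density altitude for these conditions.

Pressure altitude = 1630 + (29.92 − 30.55) × 1000 = 1630 + (-630) = 1000 ft.
ISA temperature at 1000 ft = 15 − 2 × (1000/1000) = 13°C.
ISA deviation = -22 − 13 = -35°C.
Density altitude = 1000 + 120 × (-35) = -3200 ft.

-3200 ft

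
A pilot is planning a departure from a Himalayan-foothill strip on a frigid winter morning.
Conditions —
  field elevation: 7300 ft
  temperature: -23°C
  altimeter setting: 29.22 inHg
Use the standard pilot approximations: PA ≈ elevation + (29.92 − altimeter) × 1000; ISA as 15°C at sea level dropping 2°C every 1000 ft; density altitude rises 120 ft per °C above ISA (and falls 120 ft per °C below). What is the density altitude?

5360 ft

Pressure altitude = 7300 + (29.92 − 29.22) × 1000 = 7300 + (+700) = 8000 ft.
ISA temperature at 8000 ft = 15 − 2 × (8000/1000) = -1°C.
ISA deviation = -23 − (-1) = -22°C.
Density altitude = 8000 + 120 × (-22) = 5360 ft.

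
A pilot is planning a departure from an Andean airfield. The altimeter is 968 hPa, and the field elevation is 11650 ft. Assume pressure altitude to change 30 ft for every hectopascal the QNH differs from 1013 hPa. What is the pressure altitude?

Pressure correction = (1013 − 968) × 30 = +1350 ft.
Pressure altitude = 11650 + (+1350) = 13000 ft.

13000 ft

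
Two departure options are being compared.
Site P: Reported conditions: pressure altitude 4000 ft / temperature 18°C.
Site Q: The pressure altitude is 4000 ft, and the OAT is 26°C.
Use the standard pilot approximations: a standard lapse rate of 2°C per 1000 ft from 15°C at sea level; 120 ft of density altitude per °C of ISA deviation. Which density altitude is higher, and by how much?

Site P: ISA temp = 7°C, deviation +11°C, DA = 4000 + 120 × 11 = 5320 ft.
Site Q: ISA temp = 7°C, deviation +19°C, DA = 4000 + 120 × 19 = 6280 ft.
Site Q is higher by 6280 − 5320 = 960 ft.

Site Q by 960 ft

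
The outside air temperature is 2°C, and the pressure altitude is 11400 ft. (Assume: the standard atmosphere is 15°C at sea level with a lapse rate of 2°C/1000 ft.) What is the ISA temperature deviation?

ISA+9.8°C

ISA temperature at 11400 ft = 15 − 2 × (11400/1000) = -7.8°C.
Deviation = OAT − ISA = 2 − (-7.8) = +9.8°C.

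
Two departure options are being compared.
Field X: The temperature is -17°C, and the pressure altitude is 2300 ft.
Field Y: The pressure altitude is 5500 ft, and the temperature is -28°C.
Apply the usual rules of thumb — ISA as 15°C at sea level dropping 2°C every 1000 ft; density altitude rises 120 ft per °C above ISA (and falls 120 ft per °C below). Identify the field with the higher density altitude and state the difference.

Field Y by 2648 ft

Field X: ISA temp = 10.4°C, deviation -27.4°C, DA = 2300 + 120 × (-27.4) = -988 ft.
Field Y: ISA temp = 4°C, deviation -32°C, DA = 5500 + 120 × (-32) = 1660 ft.
Field Y is higher by 1660 − (-988) = 2648 ft.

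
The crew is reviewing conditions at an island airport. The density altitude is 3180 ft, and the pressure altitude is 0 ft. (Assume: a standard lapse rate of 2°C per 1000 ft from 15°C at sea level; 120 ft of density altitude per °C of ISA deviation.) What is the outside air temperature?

41.5°C

Density altitude − pressure altitude = 3180 − 0 = +3180 ft.
At 120 ft/°C that is an ISA deviation of 3180/120 = +26.5°C.
ISA temperature at 0 ft = 15 − 2 × (0/1000) = 15°C.
OAT = ISA + deviation = 15 + (+26.5) = 41.5°C.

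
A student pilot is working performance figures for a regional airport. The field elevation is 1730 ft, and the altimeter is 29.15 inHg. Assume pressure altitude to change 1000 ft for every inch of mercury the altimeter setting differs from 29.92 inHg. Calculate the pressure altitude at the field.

2500 ft

Pressure correction = (29.92 − 29.15) × 1000 = +770 ft.
Pressure altitude = 1730 + (+770) = 2500 ft.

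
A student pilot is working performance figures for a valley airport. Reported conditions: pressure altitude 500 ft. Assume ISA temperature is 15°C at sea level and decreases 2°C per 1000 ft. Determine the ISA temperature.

ISA temperature = 15 − 2 × (500/1000) = 15 − 1 = 14°C.

14°C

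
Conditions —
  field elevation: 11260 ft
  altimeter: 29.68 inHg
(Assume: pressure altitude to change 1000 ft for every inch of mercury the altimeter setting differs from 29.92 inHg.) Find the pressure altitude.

11500 ft

Pressure correction = (29.92 − 29.68) × 1000 = +240 ft.
Pressure altitude = 11260 + (+240) = 11500 ft.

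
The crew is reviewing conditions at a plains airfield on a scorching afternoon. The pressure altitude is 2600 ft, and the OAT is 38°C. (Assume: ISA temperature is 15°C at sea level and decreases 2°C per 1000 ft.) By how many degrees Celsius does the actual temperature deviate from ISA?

ISA+28.2°C

ISA temperature at 2600 ft = 15 − 2 × (2600/1000) = 9.8°C.
Deviation = OAT − ISA = 38 − 9.8 = +28.2°C.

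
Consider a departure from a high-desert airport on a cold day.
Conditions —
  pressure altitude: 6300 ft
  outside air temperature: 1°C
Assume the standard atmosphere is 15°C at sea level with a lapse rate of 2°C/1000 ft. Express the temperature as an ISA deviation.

ISA-1.4°C

ISA temperature at 6300 ft = 15 − 2 × (6300/1000) = 2.4°C.
Deviation = OAT − ISA = 1 − 2.4 = -1.4°C.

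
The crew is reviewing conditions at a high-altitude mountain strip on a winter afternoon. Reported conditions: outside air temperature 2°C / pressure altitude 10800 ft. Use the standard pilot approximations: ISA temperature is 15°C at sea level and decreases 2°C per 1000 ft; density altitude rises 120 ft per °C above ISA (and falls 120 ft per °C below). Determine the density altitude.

ISA temperature at 10800 ft = 15 − 2 × (10800/1000) = -6.6°C.
ISA deviation = 2 − (-6.6) = +8.6°C.
Density altitude = 10800 + 120 × (8.6) = 10800 + (+1032) = 11832 ft.

11832 ft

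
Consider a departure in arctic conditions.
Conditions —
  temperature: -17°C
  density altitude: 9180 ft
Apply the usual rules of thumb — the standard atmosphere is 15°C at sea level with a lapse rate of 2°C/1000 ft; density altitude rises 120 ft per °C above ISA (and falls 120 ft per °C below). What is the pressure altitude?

DA = PA + 120 × (OAT − (15 − 2·PA/1000)) = PA + 120·OAT − 1800 + 0.24·PA = 1.24·PA + 120·OAT − 1800.
So 1.24·PA = 9180 − 120 × (-17) + 1800 = 13020.
PA = 13020 / 1.24 = 10500 ft.

10500 ft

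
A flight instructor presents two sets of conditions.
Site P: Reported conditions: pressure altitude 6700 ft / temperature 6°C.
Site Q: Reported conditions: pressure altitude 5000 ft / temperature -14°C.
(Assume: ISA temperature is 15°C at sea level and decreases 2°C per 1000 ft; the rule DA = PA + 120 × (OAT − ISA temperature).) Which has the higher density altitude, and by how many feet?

Site P: ISA temp = 1.6°C, deviation +4.4°C, DA = 6700 + 120 × 4.4 = 7228 ft.
Site Q: ISA temp = 5°C, deviation -19°C, DA = 5000 + 120 × (-19) = 2720 ft.
Site P is higher by 7228 − 2720 = 4508 ft.

Site P by 4508 ft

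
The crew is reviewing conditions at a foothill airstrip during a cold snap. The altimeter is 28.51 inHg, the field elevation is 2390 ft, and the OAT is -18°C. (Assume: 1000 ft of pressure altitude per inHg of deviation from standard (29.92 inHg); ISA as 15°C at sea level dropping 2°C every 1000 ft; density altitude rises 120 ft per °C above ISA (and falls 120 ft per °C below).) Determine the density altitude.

752 ft

Pressure altitude = 2390 + (29.92 − 28.51) × 1000 = 2390 + (+1410) = 3800 ft.
ISA temperature at 3800 ft = 15 − 2 × (3800/1000) = 7.4°C.
ISA deviation = -18 − 7.4 = -25.4°C.
Density altitude = 3800 + 120 × (-25.4) = 752 ft.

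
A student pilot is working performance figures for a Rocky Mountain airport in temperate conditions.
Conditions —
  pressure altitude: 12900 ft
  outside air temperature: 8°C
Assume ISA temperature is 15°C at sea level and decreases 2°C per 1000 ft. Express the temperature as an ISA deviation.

ISA temperature at 12900 ft = 15 − 2 × (12900/1000) = -10.8°C.
Deviation = OAT − ISA = 8 − (-10.8) = +18.8°C.

ISA+18.8°C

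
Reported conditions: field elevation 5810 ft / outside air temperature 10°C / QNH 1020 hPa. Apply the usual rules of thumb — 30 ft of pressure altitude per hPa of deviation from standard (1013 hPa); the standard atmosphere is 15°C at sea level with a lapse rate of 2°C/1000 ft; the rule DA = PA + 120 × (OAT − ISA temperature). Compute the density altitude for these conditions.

6344 ft

Pressure altitude = 5810 + (1013 − 1020) × 30 = 5810 + (-210) = 5600 ft.
ISA temperature at 5600 ft = 15 − 2 × (5600/1000) = 3.8°C.
ISA deviation = 10 − 3.8 = +6.2°C.
Density altitude = 5600 + 120 × (6.2) = 6344 ft.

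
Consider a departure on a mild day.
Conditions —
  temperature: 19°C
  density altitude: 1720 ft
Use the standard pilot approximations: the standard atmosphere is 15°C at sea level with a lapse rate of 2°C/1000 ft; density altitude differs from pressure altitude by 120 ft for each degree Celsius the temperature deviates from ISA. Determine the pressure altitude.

1000 ft

DA = PA + 120 × (OAT − (15 − 2·PA/1000)) = PA + 120·OAT − 1800 + 0.24·PA = 1.24·PA + 120·OAT − 1800.
So 1.24·PA = 1720 − 120 × 19 + 1800 = 1240.
PA = 1240 / 1.24 = 1000 ft.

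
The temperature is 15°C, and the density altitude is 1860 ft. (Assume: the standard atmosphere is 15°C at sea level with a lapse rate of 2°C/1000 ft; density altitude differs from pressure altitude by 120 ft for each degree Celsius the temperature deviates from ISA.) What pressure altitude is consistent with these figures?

DA = PA + 120 × (OAT − (15 − 2·PA/1000)) = PA + 120·OAT − 1800 + 0.24·PA = 1.24·PA + 120·OAT − 1800.
So 1.24·PA = 1860 − 120 × 15 + 1800 = 1860.
PA = 1860 / 1.24 = 1500 ft.

1500 ft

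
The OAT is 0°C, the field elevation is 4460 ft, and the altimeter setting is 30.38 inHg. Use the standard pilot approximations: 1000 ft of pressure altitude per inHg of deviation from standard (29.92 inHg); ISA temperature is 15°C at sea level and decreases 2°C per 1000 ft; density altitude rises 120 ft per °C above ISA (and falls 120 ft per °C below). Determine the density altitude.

3160 ft

Pressure altitude = 4460 + (29.92 − 30.38) × 1000 = 4460 + (-460) = 4000 ft.
ISA temperature at 4000 ft = 15 − 2 × (4000/1000) = 7°C.
ISA deviation = 0 − 7 = -7°C.
Density altitude = 4000 + 120 × (-7) = 3160 ft.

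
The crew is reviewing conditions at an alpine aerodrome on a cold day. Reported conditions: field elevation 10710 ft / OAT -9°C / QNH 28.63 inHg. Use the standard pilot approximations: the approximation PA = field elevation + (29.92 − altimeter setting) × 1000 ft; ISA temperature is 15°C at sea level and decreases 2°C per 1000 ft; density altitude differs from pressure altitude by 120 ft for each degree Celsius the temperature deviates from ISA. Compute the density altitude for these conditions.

12000 ft

Pressure altitude = 10710 + (29.92 − 28.63) × 1000 = 10710 + (+1290) = 12000 ft.
ISA temperature at 12000 ft = 15 − 2 × (12000/1000) = -9°C.
ISA deviation = -9 − (-9) = 0°C.
Density altitude = 12000 + 120 × (0) = 12000 ft.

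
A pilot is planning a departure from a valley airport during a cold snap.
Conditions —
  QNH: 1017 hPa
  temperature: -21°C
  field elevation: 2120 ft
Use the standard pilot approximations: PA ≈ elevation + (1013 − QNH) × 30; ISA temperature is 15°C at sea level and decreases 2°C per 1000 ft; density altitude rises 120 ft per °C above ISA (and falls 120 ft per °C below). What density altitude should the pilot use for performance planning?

Pressure altitude = 2120 + (1013 − 1017) × 30 = 2120 + (-120) = 2000 ft.
ISA temperature at 2000 ft = 15 − 2 × (2000/1000) = 11°C.
ISA deviation = -21 − 11 = -32°C.
Density altitude = 2000 + 120 × (-32) = -1840 ft.

-1840 ft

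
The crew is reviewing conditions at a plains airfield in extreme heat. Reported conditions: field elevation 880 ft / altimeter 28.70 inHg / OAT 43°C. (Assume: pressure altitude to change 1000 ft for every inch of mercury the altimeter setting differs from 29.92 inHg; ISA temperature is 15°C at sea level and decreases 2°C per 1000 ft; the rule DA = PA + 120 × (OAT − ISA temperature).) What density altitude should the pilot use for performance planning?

Pressure altitude = 880 + (29.92 − 28.70) × 1000 = 880 + (+1220) = 2100 ft.
ISA temperature at 2100 ft = 15 − 2 × (2100/1000) = 10.8°C.
ISA deviation = 43 − 10.8 = +32.2°C.
Density altitude = 2100 + 120 × (32.2) = 5964 ft.

5964 ft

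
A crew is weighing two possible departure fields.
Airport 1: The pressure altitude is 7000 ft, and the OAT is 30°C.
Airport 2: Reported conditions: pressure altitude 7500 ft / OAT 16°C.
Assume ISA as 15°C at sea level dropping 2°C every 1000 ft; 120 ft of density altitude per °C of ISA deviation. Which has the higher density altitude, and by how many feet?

Airport 1 by 1060 ft

Airport 1: ISA temp = 1°C, deviation +29°C, DA = 7000 + 120 × 29 = 10480 ft.
Airport 2: ISA temp = 0°C, deviation +16°C, DA = 7500 + 120 × 16 = 9420 ft.
Airport 1 is higher by 10480 − 9420 = 1060 ft.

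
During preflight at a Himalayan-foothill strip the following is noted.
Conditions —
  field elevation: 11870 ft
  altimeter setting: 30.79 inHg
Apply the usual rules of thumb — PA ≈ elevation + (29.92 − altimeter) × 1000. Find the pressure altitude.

11000 ft

Pressure correction = (29.92 − 30.79) × 1000 = -870 ft.
Pressure altitude = 11870 + (-870) = 11000 ft.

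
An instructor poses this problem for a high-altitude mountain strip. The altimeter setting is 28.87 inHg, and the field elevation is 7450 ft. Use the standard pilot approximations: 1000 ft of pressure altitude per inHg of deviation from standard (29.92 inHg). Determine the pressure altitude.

8500 ft

Pressure correction = (29.92 − 28.87) × 1000 = +1050 ft.
Pressure altitude = 7450 + (+1050) = 8500 ft.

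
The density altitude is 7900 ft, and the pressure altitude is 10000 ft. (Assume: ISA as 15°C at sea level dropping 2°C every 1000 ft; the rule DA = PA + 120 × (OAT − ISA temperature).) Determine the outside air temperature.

Density altitude − pressure altitude = 7900 − 10000 = -2100 ft.
At 120 ft/°C that is an ISA deviation of -2100/120 = -17.5°C.
ISA temperature at 10000 ft = 15 − 2 × (10000/1000) = -5°C.
OAT = ISA + deviation = -5 + (-17.5) = -22.5°C.

-22.5°C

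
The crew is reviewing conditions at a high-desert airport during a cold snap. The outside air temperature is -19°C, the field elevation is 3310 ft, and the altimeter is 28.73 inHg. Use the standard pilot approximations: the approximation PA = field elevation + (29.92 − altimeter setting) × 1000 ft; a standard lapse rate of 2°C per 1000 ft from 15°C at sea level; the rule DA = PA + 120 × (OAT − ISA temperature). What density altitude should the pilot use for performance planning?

1500 ft

Pressure altitude = 3310 + (29.92 − 28.73) × 1000 = 3310 + (+1190) = 4500 ft.
ISA temperature at 4500 ft = 15 − 2 × (4500/1000) = 6°C.
ISA deviation = -19 − 6 = -25°C.
Density altitude = 4500 + 120 × (-25) = 1500 ft.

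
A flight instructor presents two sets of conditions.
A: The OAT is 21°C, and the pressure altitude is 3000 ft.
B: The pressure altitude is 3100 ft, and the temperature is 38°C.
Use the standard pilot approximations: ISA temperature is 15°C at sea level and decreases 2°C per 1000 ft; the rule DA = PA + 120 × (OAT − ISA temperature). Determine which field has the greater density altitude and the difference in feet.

A: ISA temp = 9°C, deviation +12°C, DA = 3000 + 120 × 12 = 4440 ft.
B: ISA temp = 8.8°C, deviation +29.2°C, DA = 3100 + 120 × 29.2 = 6604 ft.
B is higher by 6604 − 4440 = 2164 ft.

B by 2164 ft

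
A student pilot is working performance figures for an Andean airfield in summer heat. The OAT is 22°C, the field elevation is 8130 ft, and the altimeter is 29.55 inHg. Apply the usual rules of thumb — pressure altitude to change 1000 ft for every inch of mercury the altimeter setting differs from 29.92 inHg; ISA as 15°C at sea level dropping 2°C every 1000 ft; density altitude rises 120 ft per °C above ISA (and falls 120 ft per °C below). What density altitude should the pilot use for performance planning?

Pressure altitude = 8130 + (29.92 − 29.55) × 1000 = 8130 + (+370) = 8500 ft.
ISA temperature at 8500 ft = 15 − 2 × (8500/1000) = -2°C.
ISA deviation = 22 − (-2) = +24°C.
Density altitude = 8500 + 120 × (24) = 11380 ft.

11380 ft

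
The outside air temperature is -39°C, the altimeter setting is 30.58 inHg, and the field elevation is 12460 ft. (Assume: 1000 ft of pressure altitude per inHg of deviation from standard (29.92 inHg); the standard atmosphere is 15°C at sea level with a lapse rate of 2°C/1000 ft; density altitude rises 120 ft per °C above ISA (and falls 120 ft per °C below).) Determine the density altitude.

8152 ft

Pressure altitude = 12460 + (29.92 − 30.58) × 1000 = 12460 + (-660) = 11800 ft.
ISA temperature at 11800 ft = 15 − 2 × (11800/1000) = -8.6°C.
ISA deviation = -39 − (-8.6) = -30.4°C.
Density altitude = 11800 + 120 × (-30.4) = 8152 ft.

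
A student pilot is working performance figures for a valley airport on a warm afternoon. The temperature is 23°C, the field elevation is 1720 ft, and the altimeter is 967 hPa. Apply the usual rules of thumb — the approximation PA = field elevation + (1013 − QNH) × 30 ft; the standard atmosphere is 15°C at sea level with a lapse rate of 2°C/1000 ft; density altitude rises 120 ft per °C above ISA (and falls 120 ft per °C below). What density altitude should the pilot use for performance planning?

4804 ft

Pressure altitude = 1720 + (1013 − 967) × 30 = 1720 + (+1380) = 3100 ft.
ISA temperature at 3100 ft = 15 − 2 × (3100/1000) = 8.8°C.
ISA deviation = 23 − 8.8 = +14.2°C.
Density altitude = 3100 + 120 × (14.2) = 4804 ft.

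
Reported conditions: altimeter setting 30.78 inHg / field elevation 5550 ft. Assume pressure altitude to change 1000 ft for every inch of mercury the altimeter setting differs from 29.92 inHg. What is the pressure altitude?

Pressure correction = (29.92 − 30.78) × 1000 = -860 ft.
Pressure altitude = 5550 + (-860) = 4690 ft.

4690 ft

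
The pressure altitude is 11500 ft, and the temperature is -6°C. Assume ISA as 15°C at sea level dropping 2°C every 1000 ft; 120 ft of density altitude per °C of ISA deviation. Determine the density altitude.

11740 ft

ISA temperature at 11500 ft = 15 − 2 × (11500/1000) = -8°C.
ISA deviation = -6 − (-8) = +2°C.
Density altitude = 11500 + 120 × (2) = 11500 + (+240) = 11740 ft.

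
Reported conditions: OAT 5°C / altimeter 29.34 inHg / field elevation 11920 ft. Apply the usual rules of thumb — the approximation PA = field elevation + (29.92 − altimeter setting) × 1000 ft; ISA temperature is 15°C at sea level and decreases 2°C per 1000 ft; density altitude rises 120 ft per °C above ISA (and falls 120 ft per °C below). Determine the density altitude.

14300 ft

Pressure altitude = 11920 + (29.92 − 29.34) × 1000 = 11920 + (+580) = 12500 ft.
ISA temperature at 12500 ft = 15 − 2 × (12500/1000) = -10°C.
ISA deviation = 5 − (-10) = +15°C.
Density altitude = 12500 + 120 × (15) = 14300 ft.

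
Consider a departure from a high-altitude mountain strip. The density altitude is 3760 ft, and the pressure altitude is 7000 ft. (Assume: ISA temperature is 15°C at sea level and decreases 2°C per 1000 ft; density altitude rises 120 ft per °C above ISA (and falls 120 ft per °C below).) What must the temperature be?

-26°C

Density altitude − pressure altitude = 3760 − 7000 = -3240 ft.
At 120 ft/°C that is an ISA deviation of -3240/120 = -27°C.
ISA temperature at 7000 ft = 15 − 2 × (7000/1000) = 1°C.
OAT = ISA + deviation = 1 + (-27) = -26°C.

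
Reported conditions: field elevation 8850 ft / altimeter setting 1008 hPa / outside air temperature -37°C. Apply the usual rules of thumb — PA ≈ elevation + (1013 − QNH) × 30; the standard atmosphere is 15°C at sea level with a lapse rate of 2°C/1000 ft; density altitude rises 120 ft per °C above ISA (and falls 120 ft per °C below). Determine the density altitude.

Pressure altitude = 8850 + (1013 − 1008) × 30 = 8850 + (+150) = 9000 ft.
ISA temperature at 9000 ft = 15 − 2 × (9000/1000) = -3°C.
ISA deviation = -37 − (-3) = -34°C.
Density altitude = 9000 + 120 × (-34) = 4920 ft.

4920 ft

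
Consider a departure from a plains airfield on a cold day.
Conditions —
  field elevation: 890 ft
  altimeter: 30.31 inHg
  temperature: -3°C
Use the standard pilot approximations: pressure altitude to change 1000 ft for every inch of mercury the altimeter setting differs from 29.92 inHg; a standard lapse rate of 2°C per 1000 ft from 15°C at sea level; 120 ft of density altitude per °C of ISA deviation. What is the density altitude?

Pressure altitude = 890 + (29.92 − 30.31) × 1000 = 890 + (-390) = 500 ft.
ISA temperature at 500 ft = 15 − 2 × (500/1000) = 14°C.
ISA deviation = -3 − 14 = -17°C.
Density altitude = 500 + 120 × (-17) = -1540 ft.

-1540 ft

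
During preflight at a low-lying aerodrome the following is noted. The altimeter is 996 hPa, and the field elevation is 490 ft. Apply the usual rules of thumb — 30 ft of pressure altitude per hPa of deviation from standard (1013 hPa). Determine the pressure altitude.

1000 ft

Pressure correction = (1013 − 996) × 30 = +510 ft.
Pressure altitude = 490 + (+510) = 1000 ft.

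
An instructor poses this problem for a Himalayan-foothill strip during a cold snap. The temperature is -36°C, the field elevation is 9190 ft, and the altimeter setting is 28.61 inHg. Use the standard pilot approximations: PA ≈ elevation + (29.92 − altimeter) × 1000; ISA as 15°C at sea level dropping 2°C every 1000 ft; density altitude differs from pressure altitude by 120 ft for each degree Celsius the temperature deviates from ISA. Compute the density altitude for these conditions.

6900 ft

Pressure altitude = 9190 + (29.92 − 28.61) × 1000 = 9190 + (+1310) = 10500 ft.
ISA temperature at 10500 ft = 15 − 2 × (10500/1000) = -6°C.
ISA deviation = -36 − (-6) = -30°C.
Density altitude = 10500 + 120 × (-30) = 6900 ft.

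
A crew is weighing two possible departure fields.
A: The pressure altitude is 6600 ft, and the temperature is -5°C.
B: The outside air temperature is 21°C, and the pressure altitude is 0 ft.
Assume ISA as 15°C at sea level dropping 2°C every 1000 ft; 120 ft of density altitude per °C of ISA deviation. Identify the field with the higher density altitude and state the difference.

A: ISA temp = 1.8°C, deviation -6.8°C, DA = 6600 + 120 × (-6.8) = 5784 ft.
B: ISA temp = 15°C, deviation +6°C, DA = 0 + 120 × 6 = 720 ft.
A is higher by 5784 − 720 = 5064 ft.

A by 5064 ft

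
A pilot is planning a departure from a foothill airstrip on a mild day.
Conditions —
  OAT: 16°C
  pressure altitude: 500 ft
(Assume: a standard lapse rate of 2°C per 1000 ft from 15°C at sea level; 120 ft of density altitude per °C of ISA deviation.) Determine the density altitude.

740 ft

ISA temperature at 500 ft = 15 − 2 × (500/1000) = 14°C.
ISA deviation = 16 − 14 = +2°C.
Density altitude = 500 + 120 × (2) = 500 + (+240) = 740 ft.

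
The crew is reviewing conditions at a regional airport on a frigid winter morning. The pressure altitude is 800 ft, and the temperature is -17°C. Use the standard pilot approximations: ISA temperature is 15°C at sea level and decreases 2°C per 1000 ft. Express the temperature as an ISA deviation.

ISA-30.4°C

ISA temperature at 800 ft = 15 − 2 × (800/1000) = 13.4°C.
Deviation = OAT − ISA = -17 − 13.4 = -30.4°C.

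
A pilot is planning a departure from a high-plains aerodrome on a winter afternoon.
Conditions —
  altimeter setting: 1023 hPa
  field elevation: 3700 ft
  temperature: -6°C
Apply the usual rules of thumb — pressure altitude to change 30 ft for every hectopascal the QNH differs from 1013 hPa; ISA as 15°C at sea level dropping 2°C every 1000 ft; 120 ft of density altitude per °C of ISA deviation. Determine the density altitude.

Pressure altitude = 3700 + (1013 − 1023) × 30 = 3700 + (-300) = 3400 ft.
ISA temperature at 3400 ft = 15 − 2 × (3400/1000) = 8.2°C.
ISA deviation = -6 − 8.2 = -14.2°C.
Density altitude = 3400 + 120 × (-14.2) = 1696 ft.

1696 ft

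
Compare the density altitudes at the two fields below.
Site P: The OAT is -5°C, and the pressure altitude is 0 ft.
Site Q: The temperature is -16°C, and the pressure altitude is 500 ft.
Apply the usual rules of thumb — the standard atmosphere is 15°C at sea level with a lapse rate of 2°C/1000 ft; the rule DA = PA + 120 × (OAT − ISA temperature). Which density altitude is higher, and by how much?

Site P by 700 ft

Site P: ISA temp = 15°C, deviation -20°C, DA = 0 + 120 × (-20) = -2400 ft.
Site Q: ISA temp = 14°C, deviation -30°C, DA = 500 + 120 × (-30) = -3100 ft.
Site P is higher by -2400 − (-3100) = 700 ft.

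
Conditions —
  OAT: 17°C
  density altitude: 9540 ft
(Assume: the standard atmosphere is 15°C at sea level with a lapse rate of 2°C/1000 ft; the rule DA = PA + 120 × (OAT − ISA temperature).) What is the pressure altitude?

7500 ft

DA = PA + 120 × (OAT − (15 − 2·PA/1000)) = PA + 120·OAT − 1800 + 0.24·PA = 1.24·PA + 120·OAT − 1800.
So 1.24·PA = 9540 − 120 × 17 + 1800 = 9300.
PA = 9300 / 1.24 = 7500 ft.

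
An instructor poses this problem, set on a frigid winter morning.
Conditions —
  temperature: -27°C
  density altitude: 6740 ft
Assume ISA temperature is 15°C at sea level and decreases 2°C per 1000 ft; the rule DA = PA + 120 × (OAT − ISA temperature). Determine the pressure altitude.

DA = PA + 120 × (OAT − (15 − 2·PA/1000)) = PA + 120·OAT − 1800 + 0.24·PA = 1.24·PA + 120·OAT − 1800.
So 1.24·PA = 6740 − 120 × (-27) + 1800 = 11780.
PA = 11780 / 1.24 = 9500 ft.

9500 ft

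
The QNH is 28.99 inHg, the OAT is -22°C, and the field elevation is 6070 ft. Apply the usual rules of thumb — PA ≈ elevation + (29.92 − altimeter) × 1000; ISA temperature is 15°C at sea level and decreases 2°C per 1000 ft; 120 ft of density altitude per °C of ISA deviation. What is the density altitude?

Pressure altitude = 6070 + (29.92 − 28.99) × 1000 = 6070 + (+930) = 7000 ft.
ISA temperature at 7000 ft = 15 − 2 × (7000/1000) = 1°C.
ISA deviation = -22 − 1 = -23°C.
Density altitude = 7000 + 120 × (-23) = 4240 ft.

4240 ft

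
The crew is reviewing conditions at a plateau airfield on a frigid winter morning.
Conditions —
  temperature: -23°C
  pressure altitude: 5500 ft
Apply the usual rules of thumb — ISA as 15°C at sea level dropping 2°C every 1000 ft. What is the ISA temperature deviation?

ISA-27°C

ISA temperature at 5500 ft = 15 − 2 × (5500/1000) = 4°C.
Deviation = OAT − ISA = -23 − 4 = -27°C.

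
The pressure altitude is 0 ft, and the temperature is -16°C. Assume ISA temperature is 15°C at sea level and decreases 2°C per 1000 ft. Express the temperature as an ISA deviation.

ISA temperature at 0 ft = 15 − 2 × (0/1000) = 15°C.
Deviation = OAT − ISA = -16 − 15 = -31°C.

ISA-31°C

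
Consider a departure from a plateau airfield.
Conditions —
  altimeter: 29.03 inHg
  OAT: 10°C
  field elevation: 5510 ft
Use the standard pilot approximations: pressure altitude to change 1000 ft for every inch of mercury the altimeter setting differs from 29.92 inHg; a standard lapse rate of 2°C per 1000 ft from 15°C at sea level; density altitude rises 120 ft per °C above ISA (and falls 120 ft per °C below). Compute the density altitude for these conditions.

7336 ft

Pressure altitude = 5510 + (29.92 − 29.03) × 1000 = 5510 + (+890) = 6400 ft.
ISA temperature at 6400 ft = 15 − 2 × (6400/1000) = 2.2°C.
ISA deviation = 10 − 2.2 = +7.8°C.
Density altitude = 6400 + 120 × (7.8) = 7336 ft.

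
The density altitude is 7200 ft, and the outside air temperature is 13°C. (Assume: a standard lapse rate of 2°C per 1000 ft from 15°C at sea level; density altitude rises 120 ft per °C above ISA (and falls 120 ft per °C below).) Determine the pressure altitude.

6000 ft

DA = PA + 120 × (OAT − (15 − 2·PA/1000)) = PA + 120·OAT − 1800 + 0.24·PA = 1.24·PA + 120·OAT − 1800.
So 1.24·PA = 7200 − 120 × 13 + 1800 = 7440.
PA = 7440 / 1.24 = 6000 ft.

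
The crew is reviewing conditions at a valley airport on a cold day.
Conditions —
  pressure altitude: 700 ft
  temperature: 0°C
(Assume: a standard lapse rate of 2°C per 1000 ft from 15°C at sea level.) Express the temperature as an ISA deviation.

ISA-13.6°C

ISA temperature at 700 ft = 15 − 2 × (700/1000) = 13.6°C.
Deviation = OAT − ISA = 0 − 13.6 = -13.6°C.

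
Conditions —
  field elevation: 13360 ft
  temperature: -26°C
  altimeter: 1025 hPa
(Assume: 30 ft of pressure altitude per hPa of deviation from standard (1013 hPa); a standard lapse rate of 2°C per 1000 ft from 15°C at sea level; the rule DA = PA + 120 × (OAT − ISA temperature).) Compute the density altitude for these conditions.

Pressure altitude = 13360 + (1013 − 1025) × 30 = 13360 + (-360) = 13000 ft.
ISA temperature at 13000 ft = 15 − 2 × (13000/1000) = -11°C.
ISA deviation = -26 − (-11) = -15°C.
Density altitude = 13000 + 120 × (-15) = 11200 ft.

11200 ft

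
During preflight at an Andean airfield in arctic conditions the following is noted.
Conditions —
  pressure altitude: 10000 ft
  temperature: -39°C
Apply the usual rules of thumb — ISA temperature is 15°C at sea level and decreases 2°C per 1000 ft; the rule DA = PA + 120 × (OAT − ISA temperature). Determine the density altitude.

5920 ft

ISA temperature at 10000 ft = 15 − 2 × (10000/1000) = -5°C.
ISA deviation = -39 − (-5) = -34°C.
Density altitude = 10000 + 120 × (-34) = 10000 + (-4080) = 5920 ft.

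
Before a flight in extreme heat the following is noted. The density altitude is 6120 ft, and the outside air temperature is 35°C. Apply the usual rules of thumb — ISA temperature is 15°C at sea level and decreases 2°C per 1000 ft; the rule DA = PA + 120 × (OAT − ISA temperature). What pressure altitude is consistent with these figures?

DA = PA + 120 × (OAT − (15 − 2·PA/1000)) = PA + 120·OAT − 1800 + 0.24·PA = 1.24·PA + 120·OAT − 1800.
So 1.24·PA = 6120 − 120 × 35 + 1800 = 3720.
PA = 3720 / 1.24 = 3000 ft.

3000 ft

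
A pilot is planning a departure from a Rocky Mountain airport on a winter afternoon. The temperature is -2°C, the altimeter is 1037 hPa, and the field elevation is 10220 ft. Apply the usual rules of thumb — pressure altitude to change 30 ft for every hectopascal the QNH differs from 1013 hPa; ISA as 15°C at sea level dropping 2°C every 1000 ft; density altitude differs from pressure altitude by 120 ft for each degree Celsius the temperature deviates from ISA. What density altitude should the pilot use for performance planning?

Pressure altitude = 10220 + (1013 − 1037) × 30 = 10220 + (-720) = 9500 ft.
ISA temperature at 9500 ft = 15 − 2 × (9500/1000) = -4°C.
ISA deviation = -2 − (-4) = +2°C.
Density altitude = 9500 + 120 × (2) = 9740 ft.

9740 ft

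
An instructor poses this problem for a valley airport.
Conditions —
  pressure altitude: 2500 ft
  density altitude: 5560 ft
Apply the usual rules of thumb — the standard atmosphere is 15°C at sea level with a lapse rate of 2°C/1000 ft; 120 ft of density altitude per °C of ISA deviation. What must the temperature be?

Density altitude − pressure altitude = 5560 − 2500 = +3060 ft.
At 120 ft/°C that is an ISA deviation of 3060/120 = +25.5°C.
ISA temperature at 2500 ft = 15 − 2 × (2500/1000) = 10°C.
OAT = ISA + deviation = 10 + (+25.5) = 35.5°C.

35.5°C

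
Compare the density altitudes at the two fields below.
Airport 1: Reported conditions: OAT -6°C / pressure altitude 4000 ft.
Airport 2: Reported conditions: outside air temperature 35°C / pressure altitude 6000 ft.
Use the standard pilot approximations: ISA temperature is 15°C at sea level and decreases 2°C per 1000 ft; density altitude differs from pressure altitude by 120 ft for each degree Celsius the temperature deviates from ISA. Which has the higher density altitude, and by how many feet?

Airport 1: ISA temp = 7°C, deviation -13°C, DA = 4000 + 120 × (-13) = 2440 ft.
Airport 2: ISA temp = 3°C, deviation +32°C, DA = 6000 + 120 × 32 = 9840 ft.
Airport 2 is higher by 9840 − 2440 = 7400 ft.

Airport 2 by 7400 ft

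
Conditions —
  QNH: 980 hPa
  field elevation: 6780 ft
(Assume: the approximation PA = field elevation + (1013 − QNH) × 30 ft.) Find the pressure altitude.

7770 ft

Pressure correction = (1013 − 980) × 30 = +990 ft.
Pressure altitude = 6780 + (+990) = 7770 ft.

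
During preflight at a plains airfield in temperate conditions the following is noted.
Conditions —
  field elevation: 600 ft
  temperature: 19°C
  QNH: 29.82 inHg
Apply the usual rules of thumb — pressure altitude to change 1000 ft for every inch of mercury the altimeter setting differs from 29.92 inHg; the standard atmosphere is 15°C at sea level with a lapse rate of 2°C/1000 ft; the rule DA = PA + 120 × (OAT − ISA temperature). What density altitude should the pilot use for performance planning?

1348 ft

Pressure altitude = 600 + (29.92 − 29.82) × 1000 = 600 + (+100) = 700 ft.
ISA temperature at 700 ft = 15 − 2 × (700/1000) = 13.6°C.
ISA deviation = 19 − 13.6 = +5.4°C.
Density altitude = 700 + 120 × (5.4) = 1348 ft.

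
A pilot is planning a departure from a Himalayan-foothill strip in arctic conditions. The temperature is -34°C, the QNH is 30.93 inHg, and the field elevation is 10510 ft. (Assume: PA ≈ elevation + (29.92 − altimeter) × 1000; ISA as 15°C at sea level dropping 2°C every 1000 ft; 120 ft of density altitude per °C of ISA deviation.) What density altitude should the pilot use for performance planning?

Pressure altitude = 10510 + (29.92 − 30.93) × 1000 = 10510 + (-1010) = 9500 ft.
ISA temperature at 9500 ft = 15 − 2 × (9500/1000) = -4°C.
ISA deviation = -34 − (-4) = -30°C.
Density altitude = 9500 + 120 × (-30) = 5900 ft.

5900 ft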